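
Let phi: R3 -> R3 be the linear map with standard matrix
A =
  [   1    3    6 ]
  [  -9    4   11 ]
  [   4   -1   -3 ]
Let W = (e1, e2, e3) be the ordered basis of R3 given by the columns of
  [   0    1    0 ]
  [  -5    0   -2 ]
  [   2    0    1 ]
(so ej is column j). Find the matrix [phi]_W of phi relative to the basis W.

[[0, 1, -1], [-3, 1, 0], [-1, 2, 1]]

With P the matrix whose columns are e1, ..., e3, [phi]_W = P^(-1) A P.
Column by column: phi(e1) = A e1 = (-3, 2, -1); its W-coordinates (0, -3, -1) give column 1.
Continuing for each basis vector yields [phi]_W = [[0, 1, -1], [-3, 1, 0], [-1, 2, 1]].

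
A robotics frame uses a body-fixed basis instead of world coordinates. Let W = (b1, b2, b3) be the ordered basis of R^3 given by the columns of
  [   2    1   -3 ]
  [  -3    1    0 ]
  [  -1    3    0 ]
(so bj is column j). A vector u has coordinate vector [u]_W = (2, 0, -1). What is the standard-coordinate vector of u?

By definition u = 2b1 + 0·b2 - b3.
Summing componentwise gives (7, -6, -2).

(7, -6, -2)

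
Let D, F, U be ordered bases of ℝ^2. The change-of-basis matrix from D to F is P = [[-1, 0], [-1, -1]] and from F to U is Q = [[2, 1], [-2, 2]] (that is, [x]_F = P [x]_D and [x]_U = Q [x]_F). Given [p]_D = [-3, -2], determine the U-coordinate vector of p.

First [p]_F = P [p]_D = [3, 5].
Then [p]_U = Q [p]_F = [11, 4].

[11, 4]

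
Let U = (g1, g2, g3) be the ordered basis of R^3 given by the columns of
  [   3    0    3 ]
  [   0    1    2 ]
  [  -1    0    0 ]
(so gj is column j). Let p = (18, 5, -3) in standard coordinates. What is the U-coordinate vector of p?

Write p = c_1 g1 + ... + c_3 g3 and solve for the c_i.
Solving this 3x3 system gives c = (3, -1, 3).
Check: 3g1 - g2 + 3g3 = (18, 5, -3).

(3, -1, 3)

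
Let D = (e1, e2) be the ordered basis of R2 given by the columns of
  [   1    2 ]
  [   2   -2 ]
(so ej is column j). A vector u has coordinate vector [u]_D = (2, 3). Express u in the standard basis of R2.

(8, -2)

u = M [u]_D, where M has columns e1, e2.
Carrying out the matrix-vector product, u = (8, -2).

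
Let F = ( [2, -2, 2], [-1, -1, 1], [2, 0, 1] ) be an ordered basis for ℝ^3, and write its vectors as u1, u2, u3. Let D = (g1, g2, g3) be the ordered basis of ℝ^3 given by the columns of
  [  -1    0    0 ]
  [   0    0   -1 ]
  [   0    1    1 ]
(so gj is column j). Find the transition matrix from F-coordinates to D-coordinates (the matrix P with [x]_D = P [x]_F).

[[-2, 1, -2], [0, 0, 1], [2, 1, 0]]

Column j of P is [uj]_D, since P maps F-coordinates to D-coordinates.
Expressing u1 in D: u1 = -2g1 + 0·g2 + 2g3, so column 1 of P is [-2, 0, 2].
Doing the same for each uj gives P = [[-2, 1, -2], [0, 0, 1], [2, 1, 0]].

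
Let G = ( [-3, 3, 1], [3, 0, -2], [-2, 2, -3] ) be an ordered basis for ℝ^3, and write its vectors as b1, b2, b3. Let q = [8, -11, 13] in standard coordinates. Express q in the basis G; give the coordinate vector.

[q]_G is the unique c with M c = q, where M has columns b1, ..., b3.
Solving this 3x3 system gives c = (-1, -1, -4).
Check: -b1 - b2 - 4b3 = [8, -11, 13].

[-1, -1, -4]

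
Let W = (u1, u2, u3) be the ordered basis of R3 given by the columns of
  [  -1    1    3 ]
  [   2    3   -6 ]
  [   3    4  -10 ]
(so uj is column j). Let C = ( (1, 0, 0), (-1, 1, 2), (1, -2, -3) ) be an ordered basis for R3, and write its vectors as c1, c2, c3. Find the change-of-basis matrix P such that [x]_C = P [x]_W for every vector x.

[[0, 2, -1], [0, -1, -2], [-1, -2, 2]]

Let M have columns uj and N have columns cj. Then for every x, N [x]_C = x = M [x]_W, so P = N^(-1) M.
Since det N = 1, N^(-1) has integer entries; multiplying gives P = [[0, 2, -1], [0, -1, -2], [-1, -2, 2]].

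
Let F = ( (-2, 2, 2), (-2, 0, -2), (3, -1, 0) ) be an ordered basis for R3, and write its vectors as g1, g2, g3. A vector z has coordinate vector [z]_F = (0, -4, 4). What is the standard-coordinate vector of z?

(20, -4, 8)

z = M [z]_F, where M has columns g1, ..., g3.
Carrying out the matrix-vector product, z = (20, -4, 8).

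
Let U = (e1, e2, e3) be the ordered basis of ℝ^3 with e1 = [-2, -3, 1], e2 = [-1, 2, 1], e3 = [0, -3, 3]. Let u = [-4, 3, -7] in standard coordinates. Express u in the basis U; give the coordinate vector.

[u]_U is the unique c with M c = u, where M has columns e1, ..., e3.
Row-reducing the augmented matrix [M | u] gives c = (2, 0, -3).
Check: 2e1 + 0·e2 - 3e3 = [-4, 3, -7].

[2, 0, -3]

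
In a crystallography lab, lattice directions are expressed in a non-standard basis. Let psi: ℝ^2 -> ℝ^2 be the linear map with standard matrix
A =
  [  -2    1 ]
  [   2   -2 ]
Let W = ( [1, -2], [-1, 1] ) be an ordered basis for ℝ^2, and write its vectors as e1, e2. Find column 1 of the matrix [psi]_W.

[-2, 2]

Column 1 of [psi]_W is the W-coordinate vector of psi(e1).
In standard coordinates psi(e1) = A e1 = [-4, 6].
Converting to W: [-4, 6] = -2e1 + 2e2, so the coordinate vector is [-2, 2].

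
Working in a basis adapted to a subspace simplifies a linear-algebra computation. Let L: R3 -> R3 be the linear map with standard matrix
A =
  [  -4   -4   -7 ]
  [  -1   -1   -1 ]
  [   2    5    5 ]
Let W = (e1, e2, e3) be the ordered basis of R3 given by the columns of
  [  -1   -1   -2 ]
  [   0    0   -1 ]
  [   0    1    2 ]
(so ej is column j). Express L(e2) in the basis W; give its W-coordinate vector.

(0, 3, 0)

Column 2 of [L]_W is the W-coordinate vector of L(e2).
In standard coordinates L(e2) = A e2 = (-3, 0, 3).
Converting to W: (-3, 0, 3) = 0·e1 + 3e2 + 0·e3, so the coordinate vector is (0, 3, 0).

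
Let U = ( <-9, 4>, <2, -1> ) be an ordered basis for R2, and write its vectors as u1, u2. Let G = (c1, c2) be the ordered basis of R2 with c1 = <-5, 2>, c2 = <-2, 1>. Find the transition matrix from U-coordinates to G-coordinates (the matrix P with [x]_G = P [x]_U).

Column j of P is [uj]_G, since P maps U-coordinates to G-coordinates.
Expressing u1 in G: u1 = c1 + 2c2, so column 1 of P is <1, 2>.
Doing the same for each uj gives P = [[1, 0], [2, -1]].

[[1, 0], [2, -1]]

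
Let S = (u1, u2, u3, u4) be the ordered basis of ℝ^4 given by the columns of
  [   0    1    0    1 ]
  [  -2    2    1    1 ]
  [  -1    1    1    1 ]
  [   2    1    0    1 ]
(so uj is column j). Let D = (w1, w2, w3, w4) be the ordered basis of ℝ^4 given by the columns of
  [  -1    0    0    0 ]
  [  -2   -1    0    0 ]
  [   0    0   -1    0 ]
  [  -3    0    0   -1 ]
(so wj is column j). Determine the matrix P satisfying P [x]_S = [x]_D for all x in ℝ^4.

Column j of P is [uj]_D, since P maps S-coordinates to D-coordinates.
Expressing u1 in D: u1 = 0·w1 + 2w2 + w3 - 2w4, so column 1 of P is [0, 2, 1, -2].
Doing the same for each uj gives P = [[0, -1, 0, -1], [2, 0, -1, 1], [1, -1, -1, -1], [-2, 2, 0, 2]].

[[0, -1, 0, -1], [2, 0, -1, 1], [1, -1, -1, -1], [-2, 2, 0, 2]]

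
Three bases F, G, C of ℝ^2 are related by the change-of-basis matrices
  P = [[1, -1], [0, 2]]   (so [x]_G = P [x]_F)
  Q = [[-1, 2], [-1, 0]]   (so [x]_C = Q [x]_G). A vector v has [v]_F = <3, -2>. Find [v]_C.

Apply P to get G-coordinates <5, -4>, then Q to get C-coordinates.
The result is [v]_C = <-13, -5>.

<-13, -5>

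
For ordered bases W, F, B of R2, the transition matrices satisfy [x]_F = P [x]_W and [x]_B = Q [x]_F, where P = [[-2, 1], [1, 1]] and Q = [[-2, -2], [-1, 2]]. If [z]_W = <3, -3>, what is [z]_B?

Composing the changes, [z]_B = Q P [z]_W.
Q P = [[2, -4], [4, 1]]; applying this to <3, -3> gives <18, 9>.

<18, 9>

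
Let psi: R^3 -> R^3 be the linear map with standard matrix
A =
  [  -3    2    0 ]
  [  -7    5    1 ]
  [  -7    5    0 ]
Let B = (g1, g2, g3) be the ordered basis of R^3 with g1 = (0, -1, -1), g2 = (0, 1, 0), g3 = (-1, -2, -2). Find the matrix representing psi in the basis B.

Let P have columns g1, ..., g3. Then [psi]_B = P^(-1) A P.
Here det P = -1, so P^(-1) is integer; computing A P first and then P^(-1)(A P) gives [[1, -1, 1], [-1, 0, -2], [2, -2, 1]].

[[1, -1, 1], [-1, 0, -2], [2, -2, 1]]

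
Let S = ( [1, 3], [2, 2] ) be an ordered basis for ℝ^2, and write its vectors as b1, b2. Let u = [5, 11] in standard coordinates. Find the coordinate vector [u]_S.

Write u = c_1 b1 + c_2 b2 and solve for the c_i.
System: c_1 + 2c_2 = 5, 3c_1 + 2c_2 = 11; solving gives c_1 = 3, c_2 = 1.
Check: 3b1 + b2 = [5, 11].

[3, 1]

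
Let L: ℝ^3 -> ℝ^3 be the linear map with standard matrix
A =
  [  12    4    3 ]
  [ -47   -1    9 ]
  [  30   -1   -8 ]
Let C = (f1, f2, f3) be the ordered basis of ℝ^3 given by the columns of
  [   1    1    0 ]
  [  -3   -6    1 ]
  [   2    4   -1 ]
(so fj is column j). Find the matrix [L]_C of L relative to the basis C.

[[3, -1, -1], [3, 1, 2], [1, -2, -1]]

The j-th column of [L]_C is [L(fj)]_C.
L(f1) = A f1 = <6, -26, 17> = 3f1 + 3f2 + f3, so column 1 is <3, 3, 1>.
Repeating for f2, f3 and assembling the columns gives [[3, -1, -1], [3, 1, 2], [1, -2, -1]].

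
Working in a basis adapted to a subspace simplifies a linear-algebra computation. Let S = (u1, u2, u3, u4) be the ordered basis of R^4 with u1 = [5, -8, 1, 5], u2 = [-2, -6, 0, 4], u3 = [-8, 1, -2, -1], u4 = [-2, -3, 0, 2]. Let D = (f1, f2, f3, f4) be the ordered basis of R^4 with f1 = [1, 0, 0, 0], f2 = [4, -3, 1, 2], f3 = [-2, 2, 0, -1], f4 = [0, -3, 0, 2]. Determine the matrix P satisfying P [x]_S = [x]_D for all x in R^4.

Let M have columns uj and N have columns fj. Then for every x, N [x]_D = x = M [x]_S, so P = N^(-1) M.
Since det N = -1, N^(-1) has integer entries; multiplying gives P = [[-1, -2, -2, -2], [1, 0, -2, 0], [-1, 0, -1, 0], [1, 2, 1, 1]].

[[-1, -2, -2, -2], [1, 0, -2, 0], [-1, 0, -1, 0], [1, 2, 1, 1]]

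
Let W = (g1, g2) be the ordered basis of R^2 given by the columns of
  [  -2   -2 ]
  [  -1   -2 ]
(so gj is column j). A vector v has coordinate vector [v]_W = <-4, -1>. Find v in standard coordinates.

v = M [v]_W, where M has columns g1, g2.
Carrying out the matrix-vector product, v = <10, 6>.

<10, 6>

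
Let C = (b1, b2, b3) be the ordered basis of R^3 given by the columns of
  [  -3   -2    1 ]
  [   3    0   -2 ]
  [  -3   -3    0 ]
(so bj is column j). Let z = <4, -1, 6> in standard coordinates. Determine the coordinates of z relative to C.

<-1, -1, -1>

[z]_C is the unique c with M c = z, where M has columns b1, ..., b3.
Gaussian elimination on [M | z] yields c = (-1, -1, -1).
Check: -b1 - b2 - b3 = <4, -1, 6>.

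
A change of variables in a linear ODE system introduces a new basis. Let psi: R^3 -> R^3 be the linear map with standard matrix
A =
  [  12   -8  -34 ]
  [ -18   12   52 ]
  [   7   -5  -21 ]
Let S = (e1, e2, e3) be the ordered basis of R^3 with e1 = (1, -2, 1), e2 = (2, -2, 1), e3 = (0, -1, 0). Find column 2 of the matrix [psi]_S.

(0, 3, 2)

Column 2 of [psi]_S is the S-coordinate vector of psi(e2).
In standard coordinates psi(e2) = A e2 = (6, -8, 3).
Converting to S: (6, -8, 3) = 0·e1 + 3e2 + 2e3, so the coordinate vector is (0, 3, 2).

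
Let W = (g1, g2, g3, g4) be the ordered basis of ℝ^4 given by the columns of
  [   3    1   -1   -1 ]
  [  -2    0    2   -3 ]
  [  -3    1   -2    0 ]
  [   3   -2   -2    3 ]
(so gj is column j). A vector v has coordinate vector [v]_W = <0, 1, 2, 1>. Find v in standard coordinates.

<-2, 1, -3, -3>

v = M [v]_W, where M has columns g1, ..., g4.
Carrying out the matrix-vector product, v = <-2, 1, -3, -3>.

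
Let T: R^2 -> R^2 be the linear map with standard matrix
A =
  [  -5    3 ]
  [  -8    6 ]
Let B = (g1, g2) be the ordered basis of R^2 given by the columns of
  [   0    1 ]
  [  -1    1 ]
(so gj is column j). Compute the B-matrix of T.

[[3, 0], [-3, -2]]

The j-th column of [T]_B is [T(gj)]_B.
T(g1) = A g1 = [-3, -6] = 3g1 - 3g2, so column 1 is [3, -3].
Repeating for g2 and assembling the columns gives [[3, 0], [-3, -2]].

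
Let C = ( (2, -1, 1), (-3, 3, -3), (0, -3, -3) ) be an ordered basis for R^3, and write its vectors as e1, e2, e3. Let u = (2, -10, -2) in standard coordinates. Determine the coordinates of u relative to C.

[u]_C is the unique c with M c = u, where M has columns e1, ..., e3.
Solving this 3x3 system gives c = (-2, -2, 2).
Check: -2e1 - 2e2 + 2e3 = (2, -10, -2).

(-2, -2, 2)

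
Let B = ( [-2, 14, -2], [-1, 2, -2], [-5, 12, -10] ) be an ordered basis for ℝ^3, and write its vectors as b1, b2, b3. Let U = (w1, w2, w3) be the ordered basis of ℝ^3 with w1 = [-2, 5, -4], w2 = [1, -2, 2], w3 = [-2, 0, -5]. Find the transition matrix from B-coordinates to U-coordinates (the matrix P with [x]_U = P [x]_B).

Take x = bj: its B-coordinates are the j-th standard unit vector, so P e_j — column j of P — equals [bj]_U.
b1 = 2w1 - 2w2 - 2w3, giving column 1 = [2, -2, -2]; repeating for each j gives P = [[2, 0, 2], [-2, -1, -1], [-2, 0, 0]].

[[2, 0, 2], [-2, -1, -1], [-2, 0, 0]]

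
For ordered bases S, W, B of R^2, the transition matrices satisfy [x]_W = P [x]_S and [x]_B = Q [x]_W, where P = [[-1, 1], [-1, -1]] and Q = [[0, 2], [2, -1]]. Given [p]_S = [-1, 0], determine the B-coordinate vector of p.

[2, 1]

Apply P to get W-coordinates [1, 1], then Q to get B-coordinates.
The result is [p]_B = [2, 1].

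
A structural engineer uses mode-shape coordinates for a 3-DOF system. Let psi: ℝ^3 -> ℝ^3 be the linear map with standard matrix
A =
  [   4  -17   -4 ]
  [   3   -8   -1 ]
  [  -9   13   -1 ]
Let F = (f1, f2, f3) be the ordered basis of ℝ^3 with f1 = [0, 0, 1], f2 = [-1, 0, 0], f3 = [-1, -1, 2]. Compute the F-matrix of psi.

Let P have columns f1, ..., f3. Then [psi]_F = P^(-1) A P.
Here det P = 1, so P^(-1) is integer; computing A P first and then P^(-1)(A P) gives [[-3, 3, 0], [3, 1, -2], [1, 3, -3]].

[[-3, 3, 0], [3, 1, -2], [1, 3, -3]]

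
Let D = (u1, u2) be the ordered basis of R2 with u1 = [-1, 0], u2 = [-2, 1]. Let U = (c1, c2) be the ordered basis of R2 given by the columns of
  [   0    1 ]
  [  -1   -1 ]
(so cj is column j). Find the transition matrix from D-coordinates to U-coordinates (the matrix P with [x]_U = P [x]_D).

[[1, 1], [-1, -2]]

Let M have columns uj and N have columns cj. Then for every x, N [x]_U = x = M [x]_D, so P = N^(-1) M.
Since det N = 1, N^(-1) has integer entries; multiplying gives P = [[1, 1], [-1, -2]].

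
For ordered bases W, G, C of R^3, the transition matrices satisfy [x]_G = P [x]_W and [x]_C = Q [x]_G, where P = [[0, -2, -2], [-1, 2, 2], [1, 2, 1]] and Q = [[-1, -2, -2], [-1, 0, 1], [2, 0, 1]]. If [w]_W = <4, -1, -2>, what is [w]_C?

Apply P to get G-coordinates <6, -10, 0>, then Q to get C-coordinates.
The result is [w]_C = <14, -6, 12>.

<14, -6, 12>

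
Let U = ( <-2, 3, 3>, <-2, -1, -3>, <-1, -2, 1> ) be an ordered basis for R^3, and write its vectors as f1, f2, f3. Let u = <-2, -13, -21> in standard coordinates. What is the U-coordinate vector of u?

<-3, 4, 0>

Write u = c_1 f1 + ... + c_3 f3 and solve for the c_i.
Row-reducing the augmented matrix [M | u] gives c = (-3, 4, 0).
Check: -3f1 + 4f2 + 0·f3 = <-2, -13, -21>.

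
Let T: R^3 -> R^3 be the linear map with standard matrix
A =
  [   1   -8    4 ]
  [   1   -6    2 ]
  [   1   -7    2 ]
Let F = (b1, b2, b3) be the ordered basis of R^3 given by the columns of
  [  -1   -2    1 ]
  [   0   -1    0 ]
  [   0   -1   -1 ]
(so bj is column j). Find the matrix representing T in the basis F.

The j-th column of [T]_F is [T(bj)]_F.
T(b1) = A b1 = <-1, -1, -1> = -b1 + b2 + 0·b3, so column 1 is <-1, 1, 0>.
Repeating for b2, b3 and assembling the columns gives [[-1, 1, 1], [1, -2, 1], [0, -1, 0]].

[[-1, 1, 1], [1, -2, 1], [0, -1, 0]]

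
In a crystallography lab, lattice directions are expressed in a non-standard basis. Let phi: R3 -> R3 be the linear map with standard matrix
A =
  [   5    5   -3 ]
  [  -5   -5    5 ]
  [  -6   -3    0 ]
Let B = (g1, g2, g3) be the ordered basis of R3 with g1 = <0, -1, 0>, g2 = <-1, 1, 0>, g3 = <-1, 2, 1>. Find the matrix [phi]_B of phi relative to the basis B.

Let P have columns g1, ..., g3. Then [phi]_B = P^(-1) A P.
Here det P = -1, so P^(-1) is integer; computing A P first and then P^(-1)(A P) gives [[3, 3, -2], [2, -3, -2], [3, 3, 0]].

[[3, 3, -2], [2, -3, -2], [3, 3, 0]]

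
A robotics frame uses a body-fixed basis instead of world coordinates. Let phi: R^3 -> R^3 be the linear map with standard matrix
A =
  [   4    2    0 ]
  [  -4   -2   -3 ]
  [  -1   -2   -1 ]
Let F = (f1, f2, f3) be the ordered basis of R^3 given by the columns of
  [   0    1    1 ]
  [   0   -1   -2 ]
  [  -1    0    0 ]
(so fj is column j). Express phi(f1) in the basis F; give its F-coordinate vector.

[-1, 3, -3]

Compute phi(f1) = A f1 = [0, 3, 1] in standard coordinates.
Then write this in F-coordinates: solve for y in y_1 f1 + ... + y_3 f3 = [0, 3, 1].
This gives y = [-1, 3, -3], which is column 1 of [phi]_F.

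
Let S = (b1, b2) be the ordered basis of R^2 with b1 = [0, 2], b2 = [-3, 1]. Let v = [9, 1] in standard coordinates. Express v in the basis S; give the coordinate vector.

[v]_S is the unique c with M c = v, where M has columns b1, b2.
System: 0c_1 - 3c_2 = 9, 2c_1 + c_2 = 1; solving gives c_1 = 2, c_2 = -3.
Check: 2b1 - 3b2 = [9, 1].

[2, -3]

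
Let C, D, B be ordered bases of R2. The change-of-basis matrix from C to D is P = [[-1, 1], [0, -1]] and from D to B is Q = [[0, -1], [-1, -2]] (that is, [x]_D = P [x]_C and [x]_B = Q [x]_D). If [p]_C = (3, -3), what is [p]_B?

First [p]_D = P [p]_C = (-6, 3).
Then [p]_B = Q [p]_D = (-3, 0).

(-3, 0)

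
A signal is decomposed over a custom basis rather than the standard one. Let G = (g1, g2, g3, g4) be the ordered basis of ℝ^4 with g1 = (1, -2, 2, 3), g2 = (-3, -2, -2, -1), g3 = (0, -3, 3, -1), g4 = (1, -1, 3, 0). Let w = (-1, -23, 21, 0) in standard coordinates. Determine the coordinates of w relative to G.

(2, 2, 4, 3)

Write w = c_1 g1 + ... + c_4 g4 and solve for the c_i.
Row-reducing the augmented matrix [M | w] gives c = (2, 2, 4, 3).
Check: 2g1 + 2g2 + 4g3 + 3g4 = (-1, -23, 21, 0).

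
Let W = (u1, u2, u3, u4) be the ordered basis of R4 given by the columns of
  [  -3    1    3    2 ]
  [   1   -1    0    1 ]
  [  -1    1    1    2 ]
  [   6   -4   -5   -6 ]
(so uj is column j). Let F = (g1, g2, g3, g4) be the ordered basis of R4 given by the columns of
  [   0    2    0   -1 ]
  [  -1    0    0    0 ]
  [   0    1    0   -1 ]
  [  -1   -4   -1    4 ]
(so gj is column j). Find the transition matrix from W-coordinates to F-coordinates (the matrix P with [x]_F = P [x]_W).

[[-1, 1, 0, -1], [-2, 0, 2, 0], [-1, -1, 1, -1], [-1, -1, 1, -2]]

Column j of P is [uj]_F, since P maps W-coordinates to F-coordinates.
Expressing u1 in F: u1 = -g1 - 2g2 - g3 - g4, so column 1 of P is (-1, -2, -1, -1).
Doing the same for each uj gives P = [[-1, 1, 0, -1], [-2, 0, 2, 0], [-1, -1, 1, -1], [-1, -1, 1, -2]].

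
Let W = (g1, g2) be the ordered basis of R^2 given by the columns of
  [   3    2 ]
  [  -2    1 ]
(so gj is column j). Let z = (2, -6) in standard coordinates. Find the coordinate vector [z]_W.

[z]_W is the unique c with M c = z, where M has columns g1, g2.
System: 3c_1 + 2c_2 = 2, -2c_1 + c_2 = -6; solving gives c_1 = 2, c_2 = -2.
Check: 2g1 - 2g2 = (2, -6).

(2, -2)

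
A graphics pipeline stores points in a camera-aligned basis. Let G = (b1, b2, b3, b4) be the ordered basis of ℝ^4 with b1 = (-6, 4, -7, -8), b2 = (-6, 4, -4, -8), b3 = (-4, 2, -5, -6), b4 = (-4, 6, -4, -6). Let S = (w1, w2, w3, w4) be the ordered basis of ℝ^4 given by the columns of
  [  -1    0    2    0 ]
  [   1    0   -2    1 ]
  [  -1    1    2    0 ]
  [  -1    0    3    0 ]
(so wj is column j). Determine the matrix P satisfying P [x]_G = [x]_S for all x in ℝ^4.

Let M have columns bj and N have columns wj. Then for every x, N [x]_S = x = M [x]_G, so P = N^(-1) M.
Since det N = -1, N^(-1) has integer entries; multiplying gives P = [[2, 2, 0, 0], [-1, 2, -1, 0], [-2, -2, -2, -2], [-2, -2, -2, 2]].

[[2, 2, 0, 0], [-1, 2, -1, 0], [-2, -2, -2, -2], [-2, -2, -2, 2]]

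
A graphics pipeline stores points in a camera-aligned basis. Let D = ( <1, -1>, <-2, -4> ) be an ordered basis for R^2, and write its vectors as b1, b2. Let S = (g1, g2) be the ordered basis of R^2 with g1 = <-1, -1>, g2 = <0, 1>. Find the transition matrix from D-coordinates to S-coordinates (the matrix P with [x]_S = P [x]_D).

[[-1, 2], [-2, -2]]

Let M have columns bj and N have columns gj. Then for every x, N [x]_S = x = M [x]_D, so P = N^(-1) M.
Since det N = -1, N^(-1) has integer entries; multiplying gives P = [[-1, 2], [-2, -2]].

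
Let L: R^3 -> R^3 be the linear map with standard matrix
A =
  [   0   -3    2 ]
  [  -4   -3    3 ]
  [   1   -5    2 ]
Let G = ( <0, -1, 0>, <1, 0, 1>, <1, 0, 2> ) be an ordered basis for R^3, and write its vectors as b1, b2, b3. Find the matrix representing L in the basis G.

The j-th column of [L]_G is [L(bj)]_G.
L(b1) = A b1 = <3, 3, 5> = -3b1 + b2 + 2b3, so column 1 is <-3, 1, 2>.
Repeating for b2, b3 and assembling the columns gives [[-3, 1, -2], [1, 1, 3], [2, 1, 1]].

[[-3, 1, -2], [1, 1, 3], [2, 1, 1]]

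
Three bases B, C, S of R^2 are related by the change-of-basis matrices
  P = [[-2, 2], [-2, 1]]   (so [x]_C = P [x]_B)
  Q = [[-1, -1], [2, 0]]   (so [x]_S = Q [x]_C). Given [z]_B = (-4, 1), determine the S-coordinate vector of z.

First [z]_C = P [z]_B = (10, 9).
Then [z]_S = Q [z]_C = (-19, 20).

(-19, 20)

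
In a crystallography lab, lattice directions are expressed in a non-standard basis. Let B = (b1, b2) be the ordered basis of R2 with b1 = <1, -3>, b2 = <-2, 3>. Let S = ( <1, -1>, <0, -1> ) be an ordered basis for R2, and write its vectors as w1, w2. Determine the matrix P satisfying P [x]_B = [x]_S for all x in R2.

Column j of P is [bj]_S, since P maps B-coordinates to S-coordinates.
Expressing b1 in S: b1 = w1 + 2w2, so column 1 of P is <1, 2>.
Doing the same for each bj gives P = [[1, -2], [2, -1]].

[[1, -2], [2, -1]]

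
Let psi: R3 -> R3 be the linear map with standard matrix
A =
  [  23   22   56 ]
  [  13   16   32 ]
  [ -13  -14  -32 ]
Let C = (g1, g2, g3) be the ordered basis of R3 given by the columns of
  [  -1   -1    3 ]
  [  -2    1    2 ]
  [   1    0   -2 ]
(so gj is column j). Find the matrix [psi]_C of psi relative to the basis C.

The j-th column of [psi]_C is [psi(gj)]_C.
psi(g1) = A g1 = [-11, -13, 9] = 3g1 - g2 - 3g3, so column 1 is [3, -1, -3].
Repeating for g2, g3 and assembling the columns gives [[3, 1, -1], [-1, 3, 3], [-3, 1, 1]].

[[3, 1, -1], [-1, 3, 3], [-3, 1, 1]]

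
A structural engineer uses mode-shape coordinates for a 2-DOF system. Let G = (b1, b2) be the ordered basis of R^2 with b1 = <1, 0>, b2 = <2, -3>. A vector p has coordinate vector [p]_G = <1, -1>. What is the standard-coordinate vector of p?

<-1, 3>

By definition p = b1 - b2.
Summing componentwise gives <-1, 3>.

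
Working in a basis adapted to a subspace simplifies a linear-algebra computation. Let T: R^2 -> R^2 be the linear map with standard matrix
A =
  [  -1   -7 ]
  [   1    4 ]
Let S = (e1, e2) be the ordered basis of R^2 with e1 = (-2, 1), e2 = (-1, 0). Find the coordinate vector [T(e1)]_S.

Column 1 of [T]_S is the S-coordinate vector of T(e1).
In standard coordinates T(e1) = A e1 = (-5, 2).
Converting to S: (-5, 2) = 2e1 + e2, so the coordinate vector is (2, 1).

(2, 1)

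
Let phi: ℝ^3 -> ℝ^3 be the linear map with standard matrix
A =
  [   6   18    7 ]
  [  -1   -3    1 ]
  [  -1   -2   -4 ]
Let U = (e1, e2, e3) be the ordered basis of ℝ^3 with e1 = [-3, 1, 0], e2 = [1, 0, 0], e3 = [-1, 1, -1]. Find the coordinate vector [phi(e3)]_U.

[0, 2, -3]

Compute phi(e3) = A e3 = [5, -3, 3] in standard coordinates.
Then write this in U-coordinates: solve for y in y_1 e1 + ... + y_3 e3 = [5, -3, 3].
This gives y = [0, 2, -3], which is column 3 of [phi]_U.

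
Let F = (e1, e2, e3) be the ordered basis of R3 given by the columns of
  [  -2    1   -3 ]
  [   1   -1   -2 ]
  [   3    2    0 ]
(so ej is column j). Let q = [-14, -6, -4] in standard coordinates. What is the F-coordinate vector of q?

We seek scalars with c_1 e1 + ... + c_3 e3 = q; equivalently solve M c = q where the columns of M are e1, ..., e3.
Gaussian elimination on [M | q] yields c = (0, -2, 4).
Check: 0·e1 - 2e2 + 4e3 = [-14, -6, -4].

[0, -2, 4]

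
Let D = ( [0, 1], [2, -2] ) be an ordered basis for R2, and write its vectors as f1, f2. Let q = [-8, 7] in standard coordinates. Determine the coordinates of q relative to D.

[q]_D is the unique c with M c = q, where M has columns f1, f2.
System: 0c_1 + 2c_2 = -8, c_1 - 2c_2 = 7; solving gives c_1 = -1, c_2 = -4.
Check: -f1 - 4f2 = [-8, 7].

[-1, -4]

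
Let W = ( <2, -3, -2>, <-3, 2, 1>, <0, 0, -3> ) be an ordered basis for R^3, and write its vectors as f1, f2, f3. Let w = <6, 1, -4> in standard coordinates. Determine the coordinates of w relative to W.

<-3, -4, 2>

[w]_W is the unique c with M c = w, where M has columns f1, ..., f3.
Gaussian elimination on [M | w] yields c = (-3, -4, 2).
Check: -3f1 - 4f2 + 2f3 = <6, 1, -4>.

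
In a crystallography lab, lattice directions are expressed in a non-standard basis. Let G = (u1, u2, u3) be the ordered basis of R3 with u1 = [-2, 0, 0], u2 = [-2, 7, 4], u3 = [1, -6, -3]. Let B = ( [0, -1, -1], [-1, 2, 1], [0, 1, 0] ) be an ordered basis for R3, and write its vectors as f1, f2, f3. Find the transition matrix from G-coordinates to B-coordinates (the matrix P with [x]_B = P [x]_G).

Column j of P is [uj]_B, since P maps G-coordinates to B-coordinates.
Expressing u1 in B: u1 = 2f1 + 2f2 - 2f3, so column 1 of P is [2, 2, -2].
Doing the same for each uj gives P = [[2, -2, 2], [2, 2, -1], [-2, 1, -2]].

[[2, -2, 2], [2, 2, -1], [-2, 1, -2]]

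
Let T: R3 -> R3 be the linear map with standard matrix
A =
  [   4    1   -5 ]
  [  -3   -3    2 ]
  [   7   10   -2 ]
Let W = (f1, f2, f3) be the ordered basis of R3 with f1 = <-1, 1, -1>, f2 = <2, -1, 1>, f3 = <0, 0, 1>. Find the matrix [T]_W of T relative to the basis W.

The j-th column of [T]_W is [T(fj)]_W.
T(f1) = A f1 = <2, -2, 5> = -2f1 + 0·f2 + 3f3, so column 1 is <-2, 0, 3>.
Repeating for f2, f3 and assembling the columns gives [[-2, 0, -1], [0, 1, -3], [3, 1, 0]].

[[-2, 0, -1], [0, 1, -3], [3, 1, 0]]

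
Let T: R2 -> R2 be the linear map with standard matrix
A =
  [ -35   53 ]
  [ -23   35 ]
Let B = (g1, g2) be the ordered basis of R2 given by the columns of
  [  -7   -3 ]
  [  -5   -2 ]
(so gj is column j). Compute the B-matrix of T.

Let P have columns g1, g2. Then [T]_B = P^(-1) A P.
Here det P = -1, so P^(-1) is integer; computing A P first and then P^(-1)(A P) gives [[2, 1], [2, -2]].

[[2, 1], [2, -2]]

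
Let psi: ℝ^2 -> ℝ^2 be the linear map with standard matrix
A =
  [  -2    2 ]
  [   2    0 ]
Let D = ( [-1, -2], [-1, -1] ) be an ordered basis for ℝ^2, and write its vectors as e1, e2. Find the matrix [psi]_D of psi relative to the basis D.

With P the matrix whose columns are e1, e2, [psi]_D = P^(-1) A P.
Column by column: psi(e1) = A e1 = [-2, -2]; its D-coordinates [0, 2] give column 1.
Continuing for each basis vector yields [psi]_D = [[0, 2], [2, -2]].

[[0, 2], [2, -2]]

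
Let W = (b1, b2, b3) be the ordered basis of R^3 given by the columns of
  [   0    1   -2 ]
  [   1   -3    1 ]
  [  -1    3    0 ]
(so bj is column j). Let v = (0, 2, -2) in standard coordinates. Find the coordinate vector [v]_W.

(2, 0, 0)

[v]_W is the unique c with M c = v, where M has columns b1, ..., b3.
Gaussian elimination on [M | v] yields c = (2, 0, 0).
Check: 2b1 + 0·b2 + 0·b3 = (0, 2, -2).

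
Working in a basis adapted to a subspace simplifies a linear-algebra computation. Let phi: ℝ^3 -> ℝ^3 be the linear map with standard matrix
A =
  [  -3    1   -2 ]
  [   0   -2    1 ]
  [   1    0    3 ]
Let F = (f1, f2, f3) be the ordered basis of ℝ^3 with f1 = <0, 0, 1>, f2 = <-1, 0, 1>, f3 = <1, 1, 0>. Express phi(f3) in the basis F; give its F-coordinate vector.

Column 3 of [phi]_F is the F-coordinate vector of phi(f3).
In standard coordinates phi(f3) = A f3 = <-2, -2, 1>.
Converting to F: <-2, -2, 1> = f1 + 0·f2 - 2f3, so the coordinate vector is <1, 0, -2>.

<1, 0, -2>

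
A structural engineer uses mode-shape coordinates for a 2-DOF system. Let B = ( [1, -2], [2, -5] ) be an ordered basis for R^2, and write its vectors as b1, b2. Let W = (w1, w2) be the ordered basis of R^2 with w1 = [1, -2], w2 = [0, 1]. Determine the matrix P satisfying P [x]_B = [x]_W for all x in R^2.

Take x = bj: its B-coordinates are the j-th standard unit vector, so P e_j — column j of P — equals [bj]_W.
b1 = w1 + 0·w2, giving column 1 = [1, 0]; repeating for each j gives P = [[1, 2], [0, -1]].

[[1, 2], [0, -1]]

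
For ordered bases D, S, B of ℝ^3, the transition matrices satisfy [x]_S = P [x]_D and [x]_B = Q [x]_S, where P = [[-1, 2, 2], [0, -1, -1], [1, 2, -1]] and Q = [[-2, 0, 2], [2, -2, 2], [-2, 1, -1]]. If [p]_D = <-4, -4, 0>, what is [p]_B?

<-16, -40, 24>

First [p]_S = P [p]_D = <-4, 4, -12>.
Then [p]_B = Q [p]_S = <-16, -40, 24>.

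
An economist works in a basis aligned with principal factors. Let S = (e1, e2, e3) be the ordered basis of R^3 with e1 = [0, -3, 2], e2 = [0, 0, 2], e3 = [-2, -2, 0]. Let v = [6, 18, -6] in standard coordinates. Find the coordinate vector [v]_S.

[-4, 1, -3]

We seek scalars with c_1 e1 + ... + c_3 e3 = v; equivalently solve M c = v where the columns of M are e1, ..., e3.
Row-reducing the augmented matrix [M | v] gives c = (-4, 1, -3).
Check: -4e1 + e2 - 3e3 = [6, 18, -6].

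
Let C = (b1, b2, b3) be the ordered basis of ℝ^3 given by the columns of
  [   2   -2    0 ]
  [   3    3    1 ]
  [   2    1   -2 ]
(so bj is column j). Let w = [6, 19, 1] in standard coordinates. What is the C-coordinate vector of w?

Write w = c_1 b1 + ... + c_3 b3 and solve for the c_i.
Solving this 3x3 system gives c = (4, 1, 4).
Check: 4b1 + b2 + 4b3 = [6, 19, 1].

[4, 1, 4]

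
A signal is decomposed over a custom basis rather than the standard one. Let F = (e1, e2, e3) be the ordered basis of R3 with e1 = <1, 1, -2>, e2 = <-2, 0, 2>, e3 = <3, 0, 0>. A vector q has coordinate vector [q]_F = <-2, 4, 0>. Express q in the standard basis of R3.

The coordinates say q = -2e1 + 4e2 + 0·e3; adding the scaled basis vectors gives <-10, -2, 12>.

<-10, -2, 12>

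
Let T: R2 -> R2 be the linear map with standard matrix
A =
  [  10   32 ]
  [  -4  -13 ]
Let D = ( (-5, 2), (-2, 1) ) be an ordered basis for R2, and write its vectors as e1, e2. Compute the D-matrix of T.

The j-th column of [T]_D is [T(ej)]_D.
T(e1) = A e1 = (14, -6) = -2e1 - 2e2, so column 1 is (-2, -2).
Repeating for e2 and assembling the columns gives [[-2, -2], [-2, -1]].

[[-2, -2], [-2, -1]]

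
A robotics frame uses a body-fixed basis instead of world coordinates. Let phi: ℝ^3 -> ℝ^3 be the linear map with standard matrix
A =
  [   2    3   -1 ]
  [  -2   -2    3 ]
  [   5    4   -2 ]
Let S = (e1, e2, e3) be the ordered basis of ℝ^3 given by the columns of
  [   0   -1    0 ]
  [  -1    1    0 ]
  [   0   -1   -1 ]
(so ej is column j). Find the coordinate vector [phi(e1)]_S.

Compute phi(e1) = A e1 = (-3, 2, -4) in standard coordinates.
Then write this in S-coordinates: solve for y in y_1 e1 + ... + y_3 e3 = (-3, 2, -4).
This gives y = (1, 3, 1), which is column 1 of [phi]_S.

(1, 3, 1)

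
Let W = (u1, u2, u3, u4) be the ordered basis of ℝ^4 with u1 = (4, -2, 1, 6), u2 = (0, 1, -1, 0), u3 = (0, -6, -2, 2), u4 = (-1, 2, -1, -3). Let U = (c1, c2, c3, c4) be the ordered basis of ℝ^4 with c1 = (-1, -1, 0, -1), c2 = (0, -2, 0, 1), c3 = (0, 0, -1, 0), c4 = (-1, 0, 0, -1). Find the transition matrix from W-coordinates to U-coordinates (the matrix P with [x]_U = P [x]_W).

[[-2, -1, 2, 2], [2, 0, 2, -2], [-1, 1, 2, 1], [-2, 1, -2, -1]]

Take x = uj: its W-coordinates are the j-th standard unit vector, so P e_j — column j of P — equals [uj]_U.
u1 = -2c1 + 2c2 - c3 - 2c4, giving column 1 = (-2, 2, -1, -2); repeating for each j gives P = [[-2, -1, 2, 2], [2, 0, 2, -2], [-1, 1, 2, 1], [-2, 1, -2, -1]].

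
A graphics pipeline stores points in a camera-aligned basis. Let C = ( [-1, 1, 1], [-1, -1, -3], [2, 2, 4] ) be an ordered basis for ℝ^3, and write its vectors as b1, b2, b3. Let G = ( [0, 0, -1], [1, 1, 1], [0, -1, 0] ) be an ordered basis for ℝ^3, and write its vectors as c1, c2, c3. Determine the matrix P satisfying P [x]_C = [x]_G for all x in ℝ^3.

Let M have columns bj and N have columns cj. Then for every x, N [x]_G = x = M [x]_C, so P = N^(-1) M.
Since det N = 1, N^(-1) has integer entries; multiplying gives P = [[-2, 2, -2], [-1, -1, 2], [-2, 0, 0]].

[[-2, 2, -2], [-1, -1, 2], [-2, 0, 0]]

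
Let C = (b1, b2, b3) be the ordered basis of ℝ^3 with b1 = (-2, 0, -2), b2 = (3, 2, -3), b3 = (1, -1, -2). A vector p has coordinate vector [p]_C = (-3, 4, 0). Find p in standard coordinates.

p = M [p]_C, where M has columns b1, ..., b3.
Carrying out the matrix-vector product, p = (18, 8, -6).

(18, 8, -6)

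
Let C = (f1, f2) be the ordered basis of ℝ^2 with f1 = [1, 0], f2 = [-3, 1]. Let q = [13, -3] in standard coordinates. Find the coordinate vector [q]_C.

[4, -3]

We seek scalars with c_1 f1 + c_2 f2 = q; equivalently solve M c = q where the columns of M are f1, f2.
System: c_1 - 3c_2 = 13, 0c_1 + c_2 = -3; solving gives c_1 = 4, c_2 = -3.
Check: 4f1 - 3f2 = [13, -3].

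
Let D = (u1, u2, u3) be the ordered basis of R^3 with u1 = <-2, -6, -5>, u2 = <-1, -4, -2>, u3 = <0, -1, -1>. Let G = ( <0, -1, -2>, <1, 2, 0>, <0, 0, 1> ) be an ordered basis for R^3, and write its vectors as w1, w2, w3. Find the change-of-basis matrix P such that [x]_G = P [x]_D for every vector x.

[[2, 2, 1], [-2, -1, 0], [-1, 2, 1]]

Column j of P is [uj]_G, since P maps D-coordinates to G-coordinates.
Expressing u1 in G: u1 = 2w1 - 2w2 - w3, so column 1 of P is <2, -2, -1>.
Doing the same for each uj gives P = [[2, 2, 1], [-2, -1, 0], [-1, 2, 1]].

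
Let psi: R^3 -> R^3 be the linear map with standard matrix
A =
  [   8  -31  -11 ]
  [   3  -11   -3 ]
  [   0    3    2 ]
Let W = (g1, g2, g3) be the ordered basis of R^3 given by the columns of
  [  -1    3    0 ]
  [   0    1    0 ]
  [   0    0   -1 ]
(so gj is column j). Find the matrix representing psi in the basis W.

With P the matrix whose columns are g1, ..., g3, [psi]_W = P^(-1) A P.
Column by column: psi(g1) = A g1 = <-8, -3, 0>; its W-coordinates <-1, -3, 0> give column 1.
Continuing for each basis vector yields [psi]_W = [[-1, 1, -2], [-3, -2, 3], [0, -3, 2]].

[[-1, 1, -2], [-3, -2, 3], [0, -3, 2]]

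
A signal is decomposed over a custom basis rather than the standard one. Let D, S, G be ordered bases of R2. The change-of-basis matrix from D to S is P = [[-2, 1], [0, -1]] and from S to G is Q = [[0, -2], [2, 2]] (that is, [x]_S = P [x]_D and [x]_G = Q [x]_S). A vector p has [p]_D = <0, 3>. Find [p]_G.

Composing the changes, [p]_G = Q P [p]_D.
Q P = [[0, 2], [-4, 0]]; applying this to <0, 3> gives <6, 0>.

<6, 0>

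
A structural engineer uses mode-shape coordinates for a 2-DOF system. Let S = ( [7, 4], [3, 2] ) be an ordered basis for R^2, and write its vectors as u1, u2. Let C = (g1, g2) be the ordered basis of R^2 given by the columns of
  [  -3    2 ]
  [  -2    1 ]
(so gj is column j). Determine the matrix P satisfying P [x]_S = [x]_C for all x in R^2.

Let M have columns uj and N have columns gj. Then for every x, N [x]_C = x = M [x]_S, so P = N^(-1) M.
Since det N = 1, N^(-1) has integer entries; multiplying gives P = [[-1, -1], [2, 0]].

[[-1, -1], [2, 0]]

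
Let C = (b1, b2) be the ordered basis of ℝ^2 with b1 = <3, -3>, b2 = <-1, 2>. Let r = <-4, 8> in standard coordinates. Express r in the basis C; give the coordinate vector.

We seek scalars with c_1 b1 + c_2 b2 = r; equivalently solve M c = r where the columns of M are b1, b2.
System: 3c_1 - c_2 = -4, -3c_1 + 2c_2 = 8; solving gives c_1 = 0, c_2 = 4.
Check: 0·b1 + 4b2 = <-4, 8>.

<0, 4>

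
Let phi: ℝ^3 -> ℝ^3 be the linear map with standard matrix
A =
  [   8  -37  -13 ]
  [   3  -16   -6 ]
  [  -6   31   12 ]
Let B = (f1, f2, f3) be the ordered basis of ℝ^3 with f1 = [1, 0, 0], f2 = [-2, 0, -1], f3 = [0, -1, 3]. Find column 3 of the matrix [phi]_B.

[0, 1, 2]

Compute phi(f3) = A f3 = [-2, -2, 5] in standard coordinates.
Then write this in B-coordinates: solve for y in y_1 f1 + ... + y_3 f3 = [-2, -2, 5].
This gives y = [0, 1, 2], which is column 3 of [phi]_B.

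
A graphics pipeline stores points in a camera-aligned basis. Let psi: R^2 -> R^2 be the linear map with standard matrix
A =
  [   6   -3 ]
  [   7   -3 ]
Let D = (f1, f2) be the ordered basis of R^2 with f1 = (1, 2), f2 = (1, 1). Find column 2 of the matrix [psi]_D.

(1, 2)

Compute psi(f2) = A f2 = (3, 4) in standard coordinates.
Then write this in D-coordinates: solve for y in y_1 f1 + y_2 f2 = (3, 4).
This gives y = (1, 2), which is column 2 of [psi]_D.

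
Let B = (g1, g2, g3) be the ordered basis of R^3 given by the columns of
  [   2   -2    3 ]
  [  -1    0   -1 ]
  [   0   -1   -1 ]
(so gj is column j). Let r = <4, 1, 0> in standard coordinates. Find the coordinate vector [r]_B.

[r]_B is the unique c with M c = r, where M has columns g1, ..., g3.
Solving this 3x3 system gives c = (-3, -2, 2).
Check: -3g1 - 2g2 + 2g3 = <4, 1, 0>.

<-3, -2, 2>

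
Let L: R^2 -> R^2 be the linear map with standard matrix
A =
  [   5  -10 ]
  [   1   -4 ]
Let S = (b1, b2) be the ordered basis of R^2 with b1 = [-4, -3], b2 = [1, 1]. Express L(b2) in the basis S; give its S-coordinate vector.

[2, 3]

Column 2 of [L]_S is the S-coordinate vector of L(b2).
In standard coordinates L(b2) = A b2 = [-5, -3].
Converting to S: [-5, -3] = 2b1 + 3b2, so the coordinate vector is [2, 3].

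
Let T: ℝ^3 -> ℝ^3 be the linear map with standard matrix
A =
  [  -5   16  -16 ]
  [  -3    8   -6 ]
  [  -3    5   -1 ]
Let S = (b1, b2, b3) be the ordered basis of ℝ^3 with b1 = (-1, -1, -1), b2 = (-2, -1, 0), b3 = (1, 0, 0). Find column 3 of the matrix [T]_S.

Compute T(b3) = A b3 = (-5, -3, -3) in standard coordinates.
Then write this in S-coordinates: solve for y in y_1 b1 + ... + y_3 b3 = (-5, -3, -3).
This gives y = (3, 0, -2), which is column 3 of [T]_S.

(3, 0, -2)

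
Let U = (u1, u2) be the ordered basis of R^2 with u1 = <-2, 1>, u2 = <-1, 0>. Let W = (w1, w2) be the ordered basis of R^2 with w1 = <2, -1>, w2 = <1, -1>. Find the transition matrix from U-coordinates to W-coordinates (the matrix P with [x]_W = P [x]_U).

[[-1, -1], [0, 1]]

Column j of P is [uj]_W, since P maps U-coordinates to W-coordinates.
Expressing u1 in W: u1 = -w1 + 0·w2, so column 1 of P is <-1, 0>.
Doing the same for each uj gives P = [[-1, -1], [0, 1]].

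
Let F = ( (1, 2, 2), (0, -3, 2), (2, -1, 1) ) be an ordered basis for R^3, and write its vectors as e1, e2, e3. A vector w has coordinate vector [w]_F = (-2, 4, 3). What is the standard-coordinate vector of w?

(4, -19, 7)

The coordinates say w = -2e1 + 4e2 + 3e3; adding the scaled basis vectors gives (4, -19, 7).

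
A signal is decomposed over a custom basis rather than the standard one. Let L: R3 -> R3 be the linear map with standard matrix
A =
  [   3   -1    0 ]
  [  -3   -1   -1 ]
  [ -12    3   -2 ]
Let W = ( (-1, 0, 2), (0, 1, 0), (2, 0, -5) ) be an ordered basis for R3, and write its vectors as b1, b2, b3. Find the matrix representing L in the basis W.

Let P have columns b1, ..., b3. Then [L]_W = P^(-1) A P.
Here det P = 1, so P^(-1) is integer; computing A P first and then P^(-1)(A P) gives [[-1, -1, -2], [1, -1, -1], [-2, -1, 2]].

[[-1, -1, -2], [1, -1, -1], [-2, -1, 2]]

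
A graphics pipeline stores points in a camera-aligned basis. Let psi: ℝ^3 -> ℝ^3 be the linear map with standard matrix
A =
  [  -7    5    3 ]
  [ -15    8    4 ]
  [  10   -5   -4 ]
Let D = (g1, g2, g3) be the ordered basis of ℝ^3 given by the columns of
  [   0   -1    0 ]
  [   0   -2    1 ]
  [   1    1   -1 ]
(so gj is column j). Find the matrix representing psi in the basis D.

[[-3, -1, 1], [-3, 0, -2], [-2, 3, 0]]

With P the matrix whose columns are g1, ..., g3, [psi]_D = P^(-1) A P.
Column by column: psi(g1) = A g1 = [3, 4, -4]; its D-coordinates [-3, -3, -2] give column 1.
Continuing for each basis vector yields [psi]_D = [[-3, -1, 1], [-3, 0, -2], [-2, 3, 0]].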